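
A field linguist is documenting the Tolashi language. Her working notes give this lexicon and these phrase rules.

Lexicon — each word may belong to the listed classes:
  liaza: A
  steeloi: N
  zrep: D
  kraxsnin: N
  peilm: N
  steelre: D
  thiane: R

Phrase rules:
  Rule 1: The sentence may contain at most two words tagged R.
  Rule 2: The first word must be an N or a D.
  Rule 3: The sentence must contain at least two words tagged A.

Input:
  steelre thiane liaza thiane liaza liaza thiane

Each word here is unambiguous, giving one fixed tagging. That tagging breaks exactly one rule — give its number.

Fixed tagging: D R A R A A R.
Applying the rules: R1 violated, R2 holds, R3 holds.
Only rule 1 fails.

1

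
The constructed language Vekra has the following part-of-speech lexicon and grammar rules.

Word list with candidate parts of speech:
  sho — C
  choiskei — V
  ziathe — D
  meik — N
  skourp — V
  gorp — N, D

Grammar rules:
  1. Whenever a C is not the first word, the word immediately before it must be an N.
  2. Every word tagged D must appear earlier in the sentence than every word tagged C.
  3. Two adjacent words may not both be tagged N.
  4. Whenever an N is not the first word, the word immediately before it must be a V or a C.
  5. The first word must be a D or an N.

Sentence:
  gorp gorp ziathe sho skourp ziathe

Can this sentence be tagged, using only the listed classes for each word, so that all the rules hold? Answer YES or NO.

NO

Candidates per position — 1:gorp {N,D}; 2:gorp {N,D}; 3:ziathe {D}; 4:sho {C}; 5:skourp {V}; 6:ziathe {D}.
Rule 1 cannot be satisfied by any choice of tags from the lexicon.
So there is no consistent tagging.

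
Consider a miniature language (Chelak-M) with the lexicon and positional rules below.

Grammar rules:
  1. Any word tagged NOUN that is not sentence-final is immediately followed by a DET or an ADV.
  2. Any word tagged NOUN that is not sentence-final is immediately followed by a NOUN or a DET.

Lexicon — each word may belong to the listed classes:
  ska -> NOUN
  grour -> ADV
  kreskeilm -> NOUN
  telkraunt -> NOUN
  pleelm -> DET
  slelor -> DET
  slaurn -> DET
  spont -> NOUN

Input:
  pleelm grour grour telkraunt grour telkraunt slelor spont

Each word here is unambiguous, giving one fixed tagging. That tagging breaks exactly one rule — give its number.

Fixed tagging: DET ADV ADV NOUN ADV NOUN DET NOUN.
Applying the rules: R1 pass, R2 fail.
Only rule 2 fails.

2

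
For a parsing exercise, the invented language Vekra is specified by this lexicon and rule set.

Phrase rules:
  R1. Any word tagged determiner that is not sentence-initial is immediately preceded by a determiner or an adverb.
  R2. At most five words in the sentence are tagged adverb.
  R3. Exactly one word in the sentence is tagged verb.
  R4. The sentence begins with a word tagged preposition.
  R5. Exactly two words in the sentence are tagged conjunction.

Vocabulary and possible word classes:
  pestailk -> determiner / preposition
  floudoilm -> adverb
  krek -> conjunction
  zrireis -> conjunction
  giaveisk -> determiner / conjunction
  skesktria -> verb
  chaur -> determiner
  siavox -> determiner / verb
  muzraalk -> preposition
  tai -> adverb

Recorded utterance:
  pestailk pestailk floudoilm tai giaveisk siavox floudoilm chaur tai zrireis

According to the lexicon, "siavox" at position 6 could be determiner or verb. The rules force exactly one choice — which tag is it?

Candidates per position — 1:pestailk {determiner,preposition}; 2:pestailk {determiner,preposition}; 3:floudoilm {adverb}; 4:tai {adverb}; 5:giaveisk {determiner,conjunction}; 6:siavox {determiner,verb}; 7:floudoilm {adverb}; 8:chaur {determiner}; 9:tai {adverb}; 10:zrireis {conjunction}.
Word 1 cannot be determiner — rule 4 would then fail for every completion. It is preposition.
Word 2 cannot be determiner — rule 1 would then fail for every completion. It is preposition.
Word 5 cannot be determiner — rule 5 would then fail for every completion. It is conjunction.
Word 6 cannot be determiner — rule 1 would then fail for every completion. It is verb.
So the tagging must be: preposition preposition adverb adverb conjunction verb adverb determiner adverb conjunction.
Check: rule 1 holds; rule 2 holds; rule 3 holds; rule 4 holds; rule 5 holds.

verb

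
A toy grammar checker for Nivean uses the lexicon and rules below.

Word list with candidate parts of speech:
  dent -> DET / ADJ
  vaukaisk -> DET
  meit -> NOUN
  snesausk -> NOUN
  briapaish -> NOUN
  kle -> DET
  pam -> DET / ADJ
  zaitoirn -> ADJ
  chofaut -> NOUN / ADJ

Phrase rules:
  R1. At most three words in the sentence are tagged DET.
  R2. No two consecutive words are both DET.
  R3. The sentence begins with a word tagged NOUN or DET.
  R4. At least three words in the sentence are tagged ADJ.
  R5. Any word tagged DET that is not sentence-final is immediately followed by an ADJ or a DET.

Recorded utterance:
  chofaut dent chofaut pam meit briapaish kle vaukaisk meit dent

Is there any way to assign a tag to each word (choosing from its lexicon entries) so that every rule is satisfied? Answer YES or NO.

Candidates per position — 1:chofaut {NOUN,ADJ}; 2:dent {DET,ADJ}; 3:chofaut {NOUN,ADJ}; 4:pam {DET,ADJ}; 5:meit {NOUN}; 6:briapaish {NOUN}; 7:kle {DET}; 8:vaukaisk {DET}; 9:meit {NOUN}; 10:dent {DET,ADJ}.
Rule 2 cannot be satisfied by any choice of tags from the lexicon.
So there is no consistent tagging.

NO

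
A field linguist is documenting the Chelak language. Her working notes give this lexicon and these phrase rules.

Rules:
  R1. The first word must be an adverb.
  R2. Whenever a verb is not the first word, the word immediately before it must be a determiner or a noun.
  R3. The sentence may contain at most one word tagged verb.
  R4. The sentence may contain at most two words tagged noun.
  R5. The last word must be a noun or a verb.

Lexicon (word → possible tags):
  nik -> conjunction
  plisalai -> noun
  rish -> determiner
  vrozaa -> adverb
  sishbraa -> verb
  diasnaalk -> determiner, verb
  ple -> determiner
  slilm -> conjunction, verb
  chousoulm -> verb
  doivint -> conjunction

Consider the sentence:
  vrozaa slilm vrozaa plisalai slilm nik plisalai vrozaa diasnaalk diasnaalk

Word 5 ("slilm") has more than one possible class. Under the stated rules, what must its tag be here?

conjunction

Candidates per position — 1:vrozaa {adverb}; 2:slilm {conjunction,verb}; 3:vrozaa {adverb}; 4:plisalai {noun}; 5:slilm {conjunction,verb}; 6:nik {conjunction}; 7:plisalai {noun}; 8:vrozaa {adverb}; 9:diasnaalk {determiner,verb}; 10:diasnaalk {determiner,verb}.
If word 2 were verb, no tagging could satisfy rule 2; so word 2 is conjunction.
If word 9 were verb, no tagging could satisfy rule 2; so word 9 is determiner.
If word 10 were determiner, no tagging could satisfy rule 5; so word 10 is verb.
If word 5 were verb, no tagging could satisfy rule 3; so word 5 is conjunction.
The only consistent sequence is: adverb conjunction adverb noun conjunction conjunction noun adverb determiner verb.
Rule-by-rule: rule 1 ✓; rule 2 ✓; rule 3 ✓; rule 4 ✓; rule 5 ✓.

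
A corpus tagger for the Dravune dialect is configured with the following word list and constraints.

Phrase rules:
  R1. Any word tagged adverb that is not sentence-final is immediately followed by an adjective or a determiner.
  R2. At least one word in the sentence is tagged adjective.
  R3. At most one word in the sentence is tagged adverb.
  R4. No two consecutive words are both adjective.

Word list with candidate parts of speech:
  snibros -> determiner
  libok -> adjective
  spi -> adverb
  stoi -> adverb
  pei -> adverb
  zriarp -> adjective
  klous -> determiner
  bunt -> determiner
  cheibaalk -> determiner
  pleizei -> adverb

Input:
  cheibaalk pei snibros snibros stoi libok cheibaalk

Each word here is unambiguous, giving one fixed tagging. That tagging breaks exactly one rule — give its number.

3

Fixed tagging: determiner adverb determiner determiner adverb adjective determiner.
Applying the rules: R1 ok, R2 ok, R3 fails, R4 ok.
Only rule 3 fails.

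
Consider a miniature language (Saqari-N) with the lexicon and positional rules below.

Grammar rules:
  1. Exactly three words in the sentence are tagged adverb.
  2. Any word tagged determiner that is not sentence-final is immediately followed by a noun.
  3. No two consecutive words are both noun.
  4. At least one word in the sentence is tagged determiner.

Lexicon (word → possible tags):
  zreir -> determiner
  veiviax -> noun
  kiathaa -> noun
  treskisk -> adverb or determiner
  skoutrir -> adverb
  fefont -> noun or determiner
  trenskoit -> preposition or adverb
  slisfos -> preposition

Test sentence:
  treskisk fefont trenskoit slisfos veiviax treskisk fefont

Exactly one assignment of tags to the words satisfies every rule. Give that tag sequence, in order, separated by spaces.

Candidates per position — 1:treskisk {adverb,determiner}; 2:fefont {noun,determiner}; 3:trenskoit {preposition,adverb}; 4:slisfos {preposition}; 5:veiviax {noun}; 6:treskisk {adverb,determiner}; 7:fefont {noun,determiner}.
Position 1: determiner is ruled out by rule 1; that leaves adverb.
Position 2: determiner is ruled out by rule 2; that leaves noun.
Position 3: preposition is ruled out by rule 1; that leaves adverb.
Position 6: determiner is ruled out by rule 1; that leaves adverb.
Position 7: noun is ruled out by rule 4; that leaves determiner.
That leaves exactly one tagging: adverb noun adverb preposition noun adverb determiner.
Check: rule 1 ✓; rule 2 ✓; rule 3 ✓; rule 4 ✓.

adverb noun adverb preposition noun adverb determiner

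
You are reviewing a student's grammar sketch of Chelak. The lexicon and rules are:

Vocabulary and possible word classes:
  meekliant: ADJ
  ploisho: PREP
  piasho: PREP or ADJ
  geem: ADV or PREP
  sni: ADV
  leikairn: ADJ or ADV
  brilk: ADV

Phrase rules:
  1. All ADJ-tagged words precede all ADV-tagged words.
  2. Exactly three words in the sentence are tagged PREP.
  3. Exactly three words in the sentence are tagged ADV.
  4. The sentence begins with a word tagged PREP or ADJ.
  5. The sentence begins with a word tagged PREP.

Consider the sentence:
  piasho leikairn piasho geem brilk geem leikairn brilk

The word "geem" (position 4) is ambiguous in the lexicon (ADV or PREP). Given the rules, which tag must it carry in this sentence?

Candidates per position — 1:piasho {PREP,ADJ}; 2:leikairn {ADJ,ADV}; 3:piasho {PREP,ADJ}; 4:geem {ADV,PREP}; 5:brilk {ADV}; 6:geem {ADV,PREP}; 7:leikairn {ADJ,ADV}; 8:brilk {ADV}.
At position 1, choosing ADJ makes rule 5 impossible to satisfy; hence PREP.
At position 7, choosing ADJ makes rule 1 impossible to satisfy; hence ADV.
At position 2, choosing ADV makes rule 3 impossible to satisfy; hence ADJ.
At position 4, choosing ADV makes rule 3 impossible to satisfy; hence PREP.
At position 6, choosing ADV makes rule 3 impossible to satisfy; hence PREP.
At position 3, choosing PREP makes rule 2 impossible to satisfy; hence ADJ.
That leaves exactly one tagging: PREP ADJ ADJ PREP ADV PREP ADV ADV.
Rule-by-rule: rule 1 ok; rule 2 ok; rule 3 ok; rule 4 ok; rule 5 ok.

PREP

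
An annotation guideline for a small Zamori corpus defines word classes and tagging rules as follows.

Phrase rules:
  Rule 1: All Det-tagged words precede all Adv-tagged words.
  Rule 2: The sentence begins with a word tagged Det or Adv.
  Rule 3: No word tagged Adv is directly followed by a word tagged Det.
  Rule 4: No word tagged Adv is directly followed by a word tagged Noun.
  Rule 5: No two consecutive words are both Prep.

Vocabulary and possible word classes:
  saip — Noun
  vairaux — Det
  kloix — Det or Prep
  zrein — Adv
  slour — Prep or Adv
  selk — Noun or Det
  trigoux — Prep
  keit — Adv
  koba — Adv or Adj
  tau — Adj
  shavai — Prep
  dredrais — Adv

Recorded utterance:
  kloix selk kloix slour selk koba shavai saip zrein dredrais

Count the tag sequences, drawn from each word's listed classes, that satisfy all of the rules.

Candidates per position — 1:kloix {Det,Prep}; 2:selk {Noun,Det}; 3:kloix {Det,Prep}; 4:slour {Prep,Adv}; 5:selk {Noun,Det}; 6:koba {Adv,Adj}; 7:shavai {Prep}; 8:saip {Noun}; 9:zrein {Adv}; 10:dredrais {Adv}.
There are 64 candidate sequences in total.
Checking each against the rules leaves 8 sequences.
Count = 8.

8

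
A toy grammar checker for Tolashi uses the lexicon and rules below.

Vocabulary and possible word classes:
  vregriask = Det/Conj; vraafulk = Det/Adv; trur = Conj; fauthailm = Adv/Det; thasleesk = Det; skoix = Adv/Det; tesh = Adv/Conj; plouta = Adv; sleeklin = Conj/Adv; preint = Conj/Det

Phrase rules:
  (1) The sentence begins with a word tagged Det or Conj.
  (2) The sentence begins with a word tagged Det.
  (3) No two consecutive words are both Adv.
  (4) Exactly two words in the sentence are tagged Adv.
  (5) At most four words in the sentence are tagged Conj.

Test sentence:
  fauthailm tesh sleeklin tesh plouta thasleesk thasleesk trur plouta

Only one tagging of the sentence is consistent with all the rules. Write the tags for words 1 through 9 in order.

Candidates per position — 1:fauthailm {Adv,Det}; 2:tesh {Adv,Conj}; 3:sleeklin {Conj,Adv}; 4:tesh {Adv,Conj}; 5:plouta {Adv}; 6:thasleesk {Det}; 7:thasleesk {Det}; 8:trur {Conj}; 9:plouta {Adv}.
Position 1: Adv is ruled out by rule 1; that leaves Det.
Position 2: Adv is ruled out by rule 4; that leaves Conj.
Position 3: Adv is ruled out by rule 4; that leaves Conj.
Position 4: Adv is ruled out by rule 3; that leaves Conj.
The unique satisfying tagging is: Det Conj Conj Conj Adv Det Det Conj Adv.
Verifying each rule — rule 1 holds; rule 2 holds; rule 3 holds; rule 4 holds; rule 5 holds.

Det Conj Conj Conj Adv Det Det Conj Adv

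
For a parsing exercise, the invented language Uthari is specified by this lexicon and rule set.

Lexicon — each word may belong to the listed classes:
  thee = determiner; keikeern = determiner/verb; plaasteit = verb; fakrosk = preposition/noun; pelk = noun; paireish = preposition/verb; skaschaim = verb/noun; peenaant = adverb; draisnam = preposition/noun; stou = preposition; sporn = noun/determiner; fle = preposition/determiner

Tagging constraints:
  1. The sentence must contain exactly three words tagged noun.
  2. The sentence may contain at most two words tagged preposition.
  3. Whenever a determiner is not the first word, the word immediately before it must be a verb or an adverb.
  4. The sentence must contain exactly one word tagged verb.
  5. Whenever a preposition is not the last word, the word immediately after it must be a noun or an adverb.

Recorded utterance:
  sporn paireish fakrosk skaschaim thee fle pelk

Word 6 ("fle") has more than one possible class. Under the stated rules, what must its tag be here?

Candidates per position — 1:sporn {noun,determiner}; 2:paireish {preposition,verb}; 3:fakrosk {preposition,noun}; 4:skaschaim {verb,noun}; 5:thee {determiner}; 6:fle {preposition,determiner}; 7:pelk {noun}.
If word 4 were noun, no tagging could satisfy rule 3; so word 4 is verb.
If word 6 were determiner, no tagging could satisfy rule 3; so word 6 is preposition.
If word 1 were determiner, no tagging could satisfy rule 1; so word 1 is noun.
If word 2 were verb, no tagging could satisfy rule 4; so word 2 is preposition.
If word 3 were preposition, no tagging could satisfy rule 1; so word 3 is noun.
The unique satisfying tagging is: noun preposition noun verb determiner preposition noun.
Rule-by-rule: rule 1 ok; rule 2 ok; rule 3 ok; rule 4 ok; rule 5 ok.

preposition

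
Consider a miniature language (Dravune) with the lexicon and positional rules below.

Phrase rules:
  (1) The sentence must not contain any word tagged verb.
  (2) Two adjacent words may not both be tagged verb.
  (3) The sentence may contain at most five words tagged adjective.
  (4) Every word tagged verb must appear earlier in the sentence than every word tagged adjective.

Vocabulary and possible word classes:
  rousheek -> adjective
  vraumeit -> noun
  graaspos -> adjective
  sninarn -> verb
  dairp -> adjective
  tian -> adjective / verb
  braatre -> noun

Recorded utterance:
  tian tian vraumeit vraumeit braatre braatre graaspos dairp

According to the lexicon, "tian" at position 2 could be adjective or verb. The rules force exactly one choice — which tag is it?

Candidates per position — 1:tian {adjective,verb}; 2:tian {adjective,verb}; 3:vraumeit {noun}; 4:vraumeit {noun}; 5:braatre {noun}; 6:braatre {noun}; 7:graaspos {adjective}; 8:dairp {adjective}.
At position 1, choosing verb makes rule 1 impossible to satisfy; hence adjective.
At position 2, choosing verb makes rule 1 impossible to satisfy; hence adjective.
That leaves exactly one tagging: adjective adjective noun noun noun noun adjective adjective.
Check: rule 1 ✓; rule 2 ✓; rule 3 ✓; rule 4 ✓.

adjective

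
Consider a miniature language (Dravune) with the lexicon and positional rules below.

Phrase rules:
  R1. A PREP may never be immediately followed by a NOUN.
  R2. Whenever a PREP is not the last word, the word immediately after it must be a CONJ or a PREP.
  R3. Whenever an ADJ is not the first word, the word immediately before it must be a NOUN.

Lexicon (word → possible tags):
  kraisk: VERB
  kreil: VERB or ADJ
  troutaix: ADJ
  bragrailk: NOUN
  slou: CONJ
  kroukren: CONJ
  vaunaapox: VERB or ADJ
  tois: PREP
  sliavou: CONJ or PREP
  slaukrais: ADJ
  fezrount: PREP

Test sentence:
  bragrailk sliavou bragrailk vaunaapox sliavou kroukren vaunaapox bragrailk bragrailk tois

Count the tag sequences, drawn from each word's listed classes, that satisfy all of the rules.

4

Candidates per position — 1:bragrailk {NOUN}; 2:sliavou {CONJ,PREP}; 3:bragrailk {NOUN}; 4:vaunaapox {VERB,ADJ}; 5:sliavou {CONJ,PREP}; 6:kroukren {CONJ}; 7:vaunaapox {VERB,ADJ}; 8:bragrailk {NOUN}; 9:bragrailk {NOUN}; 10:tois {PREP}.
There are 16 candidate sequences in total.
The sequences that satisfy every rule: NOUN CONJ NOUN VERB CONJ CONJ VERB NOUN NOUN PREP; NOUN CONJ NOUN VERB PREP CONJ VERB NOUN NOUN PREP; NOUN CONJ NOUN ADJ CONJ CONJ VERB NOUN NOUN PREP; NOUN CONJ NOUN ADJ PREP CONJ VERB NOUN NOUN PREP.
Count = 4.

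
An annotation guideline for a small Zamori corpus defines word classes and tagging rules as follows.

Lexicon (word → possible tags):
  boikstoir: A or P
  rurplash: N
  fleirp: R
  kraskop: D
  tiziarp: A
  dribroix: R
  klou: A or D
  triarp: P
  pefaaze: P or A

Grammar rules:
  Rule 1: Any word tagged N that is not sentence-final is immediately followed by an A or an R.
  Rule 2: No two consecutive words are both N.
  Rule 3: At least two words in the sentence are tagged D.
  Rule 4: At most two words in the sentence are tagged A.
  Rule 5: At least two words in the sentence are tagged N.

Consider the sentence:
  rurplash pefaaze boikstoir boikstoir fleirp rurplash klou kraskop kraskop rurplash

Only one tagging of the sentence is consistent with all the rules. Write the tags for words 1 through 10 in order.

N A P P R N A D D N

Candidates per position — 1:rurplash {N}; 2:pefaaze {P,A}; 3:boikstoir {A,P}; 4:boikstoir {A,P}; 5:fleirp {R}; 6:rurplash {N}; 7:klou {A,D}; 8:kraskop {D}; 9:kraskop {D}; 10:rurplash {N}.
Position 2: P is ruled out by rule 1; that leaves A.
Position 7: D is ruled out by rule 1; that leaves A.
Position 3: A is ruled out by rule 4; that leaves P.
Position 4: A is ruled out by rule 4; that leaves P.
That leaves exactly one tagging: N A P P R N A D D N.
Check: rule 1 ok; rule 2 ok; rule 3 ok; rule 4 ok; rule 5 ok.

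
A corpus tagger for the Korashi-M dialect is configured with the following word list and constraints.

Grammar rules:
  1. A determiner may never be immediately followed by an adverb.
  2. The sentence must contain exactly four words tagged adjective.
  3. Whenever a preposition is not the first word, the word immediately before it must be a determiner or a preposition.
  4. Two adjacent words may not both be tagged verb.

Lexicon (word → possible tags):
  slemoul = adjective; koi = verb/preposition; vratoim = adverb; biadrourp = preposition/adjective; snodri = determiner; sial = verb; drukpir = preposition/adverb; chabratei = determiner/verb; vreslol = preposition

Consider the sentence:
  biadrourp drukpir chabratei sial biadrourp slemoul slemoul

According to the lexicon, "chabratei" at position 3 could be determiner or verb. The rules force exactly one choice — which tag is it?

determiner

Candidates per position — 1:biadrourp {preposition,adjective}; 2:drukpir {preposition,adverb}; 3:chabratei {determiner,verb}; 4:sial {verb}; 5:biadrourp {preposition,adjective}; 6:slemoul {adjective}; 7:slemoul {adjective}.
Position 1: tagging it preposition would leave rule 2 unsatisfiable, so it must be adjective.
Position 2: tagging it preposition would leave rule 3 unsatisfiable, so it must be adverb.
Position 3: tagging it verb would leave rule 4 unsatisfiable, so it must be determiner.
Position 5: tagging it preposition would leave rule 2 unsatisfiable, so it must be adjective.
That leaves exactly one tagging: adjective adverb determiner verb adjective adjective adjective.
Check: rule 1 satisfied; rule 2 satisfied; rule 3 satisfied; rule 4 satisfied.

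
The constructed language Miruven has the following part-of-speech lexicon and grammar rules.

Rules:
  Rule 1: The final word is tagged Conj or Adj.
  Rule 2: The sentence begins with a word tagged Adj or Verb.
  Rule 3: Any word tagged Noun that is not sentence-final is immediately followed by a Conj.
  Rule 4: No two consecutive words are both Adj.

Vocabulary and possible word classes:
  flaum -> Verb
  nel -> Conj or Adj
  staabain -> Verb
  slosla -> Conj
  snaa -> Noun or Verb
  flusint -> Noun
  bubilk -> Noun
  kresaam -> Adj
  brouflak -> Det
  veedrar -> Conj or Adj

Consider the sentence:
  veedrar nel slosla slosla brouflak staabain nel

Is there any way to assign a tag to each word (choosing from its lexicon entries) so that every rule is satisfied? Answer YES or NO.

YES

Candidates per position — 1:veedrar {Conj,Adj}; 2:nel {Conj,Adj}; 3:slosla {Conj}; 4:slosla {Conj}; 5:brouflak {Det}; 6:staabain {Verb}; 7:nel {Conj,Adj}.
One satisfying assignment: Adj Conj Conj Conj Det Verb Conj.
Rule-by-rule: rule 1 ok; rule 2 ok; rule 3 ok; rule 4 ok.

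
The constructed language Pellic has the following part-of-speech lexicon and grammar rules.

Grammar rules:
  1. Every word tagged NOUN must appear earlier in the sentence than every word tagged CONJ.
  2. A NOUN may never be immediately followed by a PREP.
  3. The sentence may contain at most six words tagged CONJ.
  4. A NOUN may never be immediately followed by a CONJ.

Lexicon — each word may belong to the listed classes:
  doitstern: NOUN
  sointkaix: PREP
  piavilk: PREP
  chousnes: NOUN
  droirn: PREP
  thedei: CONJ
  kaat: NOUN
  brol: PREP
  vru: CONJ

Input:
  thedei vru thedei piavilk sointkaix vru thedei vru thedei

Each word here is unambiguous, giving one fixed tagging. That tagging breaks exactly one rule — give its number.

3

Fixed tagging: CONJ CONJ CONJ PREP PREP CONJ CONJ CONJ CONJ.
Rule check: R1 holds, R2 holds, R3 violated, R4 holds.
Only rule 3 fails.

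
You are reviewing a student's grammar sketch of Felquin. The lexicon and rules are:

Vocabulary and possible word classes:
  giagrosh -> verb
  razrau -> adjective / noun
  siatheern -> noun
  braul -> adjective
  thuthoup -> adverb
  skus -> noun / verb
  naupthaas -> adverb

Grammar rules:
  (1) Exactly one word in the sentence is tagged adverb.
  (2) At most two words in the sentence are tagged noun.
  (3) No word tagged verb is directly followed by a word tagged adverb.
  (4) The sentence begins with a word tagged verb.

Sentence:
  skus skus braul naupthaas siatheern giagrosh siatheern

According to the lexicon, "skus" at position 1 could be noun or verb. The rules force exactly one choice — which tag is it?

Candidates per position — 1:skus {noun,verb}; 2:skus {noun,verb}; 3:braul {adjective}; 4:naupthaas {adverb}; 5:siatheern {noun}; 6:giagrosh {verb}; 7:siatheern {noun}.
Position 1: tagging it noun would leave rule 2 unsatisfiable, so it must be verb.
Position 2: tagging it noun would leave rule 2 unsatisfiable, so it must be verb.
The only consistent sequence is: verb verb adjective adverb noun verb noun.
Verifying each rule — rule 1 satisfied; rule 2 satisfied; rule 3 satisfied; rule 4 satisfied.

verb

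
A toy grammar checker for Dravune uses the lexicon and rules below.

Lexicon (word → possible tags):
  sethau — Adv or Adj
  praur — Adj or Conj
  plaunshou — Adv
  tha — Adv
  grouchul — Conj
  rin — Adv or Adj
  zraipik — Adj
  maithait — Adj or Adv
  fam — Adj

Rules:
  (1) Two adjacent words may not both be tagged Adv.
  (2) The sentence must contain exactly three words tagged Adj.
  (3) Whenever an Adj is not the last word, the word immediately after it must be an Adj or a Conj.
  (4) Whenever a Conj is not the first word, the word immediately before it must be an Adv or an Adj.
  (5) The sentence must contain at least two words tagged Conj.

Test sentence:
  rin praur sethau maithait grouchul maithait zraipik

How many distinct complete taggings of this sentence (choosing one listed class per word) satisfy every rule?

Candidates per position — 1:rin {Adv,Adj}; 2:praur {Adj,Conj}; 3:sethau {Adv,Adj}; 4:maithait {Adj,Adv}; 5:grouchul {Conj}; 6:maithait {Adj,Adv}; 7:zraipik {Adj}.
There are 32 candidate sequences in total.
The sequences that satisfy every rule: Adv Conj Adv Adj Conj Adj Adj; Adv Conj Adj Adj Conj Adv Adj; Adj Conj Adv Adj Conj Adv Adj.
Count = 3.

3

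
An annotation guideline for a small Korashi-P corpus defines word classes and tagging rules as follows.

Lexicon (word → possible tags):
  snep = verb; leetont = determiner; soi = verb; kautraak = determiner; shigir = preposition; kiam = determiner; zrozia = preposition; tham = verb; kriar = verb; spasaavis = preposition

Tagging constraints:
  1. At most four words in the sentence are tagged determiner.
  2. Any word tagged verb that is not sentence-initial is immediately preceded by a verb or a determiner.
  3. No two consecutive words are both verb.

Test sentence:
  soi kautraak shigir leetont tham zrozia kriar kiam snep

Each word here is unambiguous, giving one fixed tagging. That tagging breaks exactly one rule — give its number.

2

Fixed tagging: verb determiner preposition determiner verb preposition verb determiner verb.
Applying the rules: R1 holds, R2 violated, R3 holds.
Only rule 2 fails.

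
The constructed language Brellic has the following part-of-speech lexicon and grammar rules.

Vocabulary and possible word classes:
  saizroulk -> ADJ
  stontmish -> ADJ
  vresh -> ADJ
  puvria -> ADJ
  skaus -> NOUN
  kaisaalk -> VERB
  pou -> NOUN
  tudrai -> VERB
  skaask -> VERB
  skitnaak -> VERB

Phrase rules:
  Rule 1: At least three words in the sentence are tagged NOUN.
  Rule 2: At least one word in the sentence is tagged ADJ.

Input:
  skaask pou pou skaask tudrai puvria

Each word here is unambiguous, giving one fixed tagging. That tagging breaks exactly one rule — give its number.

1

Fixed tagging: VERB NOUN NOUN VERB VERB ADJ.
Checking each rule: R1 fails, R2 ok.
Only rule 1 fails.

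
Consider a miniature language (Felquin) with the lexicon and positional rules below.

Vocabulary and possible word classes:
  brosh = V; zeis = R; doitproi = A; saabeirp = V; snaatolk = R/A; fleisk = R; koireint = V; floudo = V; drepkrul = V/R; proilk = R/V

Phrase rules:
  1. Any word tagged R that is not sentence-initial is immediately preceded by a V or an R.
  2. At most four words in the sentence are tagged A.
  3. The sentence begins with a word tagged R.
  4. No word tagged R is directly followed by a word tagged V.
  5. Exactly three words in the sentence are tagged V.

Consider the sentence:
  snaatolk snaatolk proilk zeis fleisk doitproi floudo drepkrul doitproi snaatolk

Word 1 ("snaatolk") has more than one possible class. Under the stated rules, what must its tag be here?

Candidates per position — 1:snaatolk {R,A}; 2:snaatolk {R,A}; 3:proilk {R,V}; 4:zeis {R}; 5:fleisk {R}; 6:doitproi {A}; 7:floudo {V}; 8:drepkrul {V,R}; 9:doitproi {A}; 10:snaatolk {R,A}.
Word 1 cannot be A — rule 3 would then fail for every completion. It is R.
Word 3 cannot be R — rule 5 would then fail for every completion. It is V.
Word 8 cannot be R — rule 5 would then fail for every completion. It is V.
Word 10 cannot be R — rule 1 would then fail for every completion. It is A.
Word 2 cannot be R — rule 4 would then fail for every completion. It is A.
So the tagging must be: R A V R R A V V A A.
Check: rule 1 ok; rule 2 ok; rule 3 ok; rule 4 ok; rule 5 ok.

R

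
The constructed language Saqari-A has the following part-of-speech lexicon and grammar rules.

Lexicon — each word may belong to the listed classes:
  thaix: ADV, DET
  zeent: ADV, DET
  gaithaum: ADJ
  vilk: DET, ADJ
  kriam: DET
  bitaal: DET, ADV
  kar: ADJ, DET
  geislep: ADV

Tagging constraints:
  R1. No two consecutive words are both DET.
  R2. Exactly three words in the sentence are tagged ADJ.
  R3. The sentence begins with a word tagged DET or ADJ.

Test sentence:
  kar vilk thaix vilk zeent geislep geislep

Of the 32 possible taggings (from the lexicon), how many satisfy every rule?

Candidates per position — 1:kar {ADJ,DET}; 2:vilk {DET,ADJ}; 3:thaix {ADV,DET}; 4:vilk {DET,ADJ}; 5:zeent {ADV,DET}; 6:geislep {ADV}; 7:geislep {ADV}.
There are 32 candidate sequences in total.
The sequences that satisfy every rule: ADJ ADJ ADV ADJ ADV ADV ADV; ADJ ADJ ADV ADJ DET ADV ADV; ADJ ADJ DET ADJ ADV ADV ADV; ADJ ADJ DET ADJ DET ADV ADV.
Count = 4.

4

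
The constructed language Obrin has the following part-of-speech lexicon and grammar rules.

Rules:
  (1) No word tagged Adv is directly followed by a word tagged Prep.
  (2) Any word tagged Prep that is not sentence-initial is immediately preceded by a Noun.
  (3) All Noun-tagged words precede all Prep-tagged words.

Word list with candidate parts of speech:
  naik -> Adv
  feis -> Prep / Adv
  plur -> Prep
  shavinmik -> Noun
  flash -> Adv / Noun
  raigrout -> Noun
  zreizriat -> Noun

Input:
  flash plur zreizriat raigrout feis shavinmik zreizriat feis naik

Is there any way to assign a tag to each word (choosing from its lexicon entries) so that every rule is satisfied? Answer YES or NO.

Candidates per position — 1:flash {Adv,Noun}; 2:plur {Prep}; 3:zreizriat {Noun}; 4:raigrout {Noun}; 5:feis {Prep,Adv}; 6:shavinmik {Noun}; 7:zreizriat {Noun}; 8:feis {Prep,Adv}; 9:naik {Adv}.
Rule 3 cannot be satisfied by any choice of tags from the lexicon.
So there is no consistent tagging.

NO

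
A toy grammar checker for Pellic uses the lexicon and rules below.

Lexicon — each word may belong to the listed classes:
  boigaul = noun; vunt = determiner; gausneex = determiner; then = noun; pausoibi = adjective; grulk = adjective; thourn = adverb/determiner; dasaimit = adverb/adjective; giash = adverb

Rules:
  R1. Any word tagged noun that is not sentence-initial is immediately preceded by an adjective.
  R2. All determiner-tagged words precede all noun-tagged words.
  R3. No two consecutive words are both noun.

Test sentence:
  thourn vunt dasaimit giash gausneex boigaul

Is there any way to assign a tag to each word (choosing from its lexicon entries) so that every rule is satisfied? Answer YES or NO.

NO

Candidates per position — 1:thourn {adverb,determiner}; 2:vunt {determiner}; 3:dasaimit {adverb,adjective}; 4:giash {adverb}; 5:gausneex {determiner}; 6:boigaul {noun}.
Rule 1 cannot be satisfied by any choice of tags from the lexicon.
So there is no consistent tagging.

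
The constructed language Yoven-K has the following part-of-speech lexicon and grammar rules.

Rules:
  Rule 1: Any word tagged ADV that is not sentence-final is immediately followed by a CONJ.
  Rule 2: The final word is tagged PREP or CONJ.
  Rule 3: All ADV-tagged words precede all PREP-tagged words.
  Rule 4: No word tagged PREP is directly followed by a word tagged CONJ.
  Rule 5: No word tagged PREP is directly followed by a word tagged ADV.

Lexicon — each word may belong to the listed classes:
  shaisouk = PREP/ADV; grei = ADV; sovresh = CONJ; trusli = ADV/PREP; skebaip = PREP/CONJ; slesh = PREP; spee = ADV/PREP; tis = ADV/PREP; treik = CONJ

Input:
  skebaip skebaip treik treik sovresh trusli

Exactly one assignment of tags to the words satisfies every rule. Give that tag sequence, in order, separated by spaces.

Candidates per position — 1:skebaip {PREP,CONJ}; 2:skebaip {PREP,CONJ}; 3:treik {CONJ}; 4:treik {CONJ}; 5:sovresh {CONJ}; 6:trusli {ADV,PREP}.
If word 1 were PREP, no tagging could satisfy rule 4; so word 1 is CONJ.
If word 2 were PREP, no tagging could satisfy rule 4; so word 2 is CONJ.
If word 6 were ADV, no tagging could satisfy rule 2; so word 6 is PREP.
The only consistent sequence is: CONJ CONJ CONJ CONJ CONJ PREP.
Checking: rule 1 ✓; rule 2 ✓; rule 3 ✓; rule 4 ✓; rule 5 ✓.

CONJ CONJ CONJ CONJ CONJ PREP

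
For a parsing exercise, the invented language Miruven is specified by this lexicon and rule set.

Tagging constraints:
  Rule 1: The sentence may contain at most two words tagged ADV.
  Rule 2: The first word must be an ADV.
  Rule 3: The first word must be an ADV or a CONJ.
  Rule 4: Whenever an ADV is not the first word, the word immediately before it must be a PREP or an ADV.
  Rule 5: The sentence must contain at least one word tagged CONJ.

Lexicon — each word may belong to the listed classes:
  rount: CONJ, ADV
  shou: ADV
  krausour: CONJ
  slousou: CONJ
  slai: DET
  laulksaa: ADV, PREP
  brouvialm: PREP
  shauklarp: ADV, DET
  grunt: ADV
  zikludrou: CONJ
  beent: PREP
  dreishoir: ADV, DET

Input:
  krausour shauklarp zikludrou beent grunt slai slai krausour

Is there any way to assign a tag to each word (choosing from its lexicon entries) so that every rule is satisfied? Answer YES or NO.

Candidates per position — 1:krausour {CONJ}; 2:shauklarp {ADV,DET}; 3:zikludrou {CONJ}; 4:beent {PREP}; 5:grunt {ADV}; 6:slai {DET}; 7:slai {DET}; 8:krausour {CONJ}.
Rule 2 cannot be satisfied by any choice of tags from the lexicon.
So there is no consistent tagging.

NO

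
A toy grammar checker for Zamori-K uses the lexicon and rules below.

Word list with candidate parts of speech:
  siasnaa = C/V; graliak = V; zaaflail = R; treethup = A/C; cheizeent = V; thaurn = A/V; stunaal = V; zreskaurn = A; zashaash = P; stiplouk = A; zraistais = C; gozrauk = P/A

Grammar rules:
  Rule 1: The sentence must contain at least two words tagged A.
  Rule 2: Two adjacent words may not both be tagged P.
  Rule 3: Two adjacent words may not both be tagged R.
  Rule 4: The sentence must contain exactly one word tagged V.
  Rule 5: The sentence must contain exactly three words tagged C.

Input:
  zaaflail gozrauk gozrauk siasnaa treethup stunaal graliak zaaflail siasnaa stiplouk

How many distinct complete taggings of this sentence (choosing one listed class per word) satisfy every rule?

Candidates per position — 1:zaaflail {R}; 2:gozrauk {P,A}; 3:gozrauk {P,A}; 4:siasnaa {C,V}; 5:treethup {A,C}; 6:stunaal {V}; 7:graliak {V}; 8:zaaflail {R}; 9:siasnaa {C,V}; 10:stiplouk {A}.
There are 32 candidate sequences in total.
Rule 4 cannot be satisfied by any choice of tags from the lexicon.
So there is no consistent tagging.
Count = 0.

0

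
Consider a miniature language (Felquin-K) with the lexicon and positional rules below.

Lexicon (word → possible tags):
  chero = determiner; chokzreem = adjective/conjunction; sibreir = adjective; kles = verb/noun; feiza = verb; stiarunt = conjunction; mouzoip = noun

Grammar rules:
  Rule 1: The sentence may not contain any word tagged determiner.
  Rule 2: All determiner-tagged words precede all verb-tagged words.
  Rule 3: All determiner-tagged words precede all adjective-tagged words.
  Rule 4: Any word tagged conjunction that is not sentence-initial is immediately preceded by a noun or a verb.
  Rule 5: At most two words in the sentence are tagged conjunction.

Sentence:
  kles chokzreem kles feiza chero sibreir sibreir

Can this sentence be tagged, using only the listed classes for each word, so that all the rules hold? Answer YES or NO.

NO

Candidates per position — 1:kles {verb,noun}; 2:chokzreem {adjective,conjunction}; 3:kles {verb,noun}; 4:feiza {verb}; 5:chero {determiner}; 6:sibreir {adjective}; 7:sibreir {adjective}.
Rule 1 cannot be satisfied by any choice of tags from the lexicon.
So there is no consistent tagging.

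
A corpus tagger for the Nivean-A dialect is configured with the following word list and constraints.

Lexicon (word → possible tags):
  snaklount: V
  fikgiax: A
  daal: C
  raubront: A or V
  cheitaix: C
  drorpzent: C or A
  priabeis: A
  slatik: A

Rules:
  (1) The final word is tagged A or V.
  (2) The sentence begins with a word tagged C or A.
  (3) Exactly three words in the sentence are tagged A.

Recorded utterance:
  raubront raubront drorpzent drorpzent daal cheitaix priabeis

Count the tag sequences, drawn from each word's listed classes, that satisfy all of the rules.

Candidates per position — 1:raubront {A,V}; 2:raubront {A,V}; 3:drorpzent {C,A}; 4:drorpzent {C,A}; 5:daal {C}; 6:cheitaix {C}; 7:priabeis {A}.
There are 16 candidate sequences in total.
The sequences that satisfy every rule: A A C C C C A; A V C A C C A; A V A C C C A.
Count = 3.

3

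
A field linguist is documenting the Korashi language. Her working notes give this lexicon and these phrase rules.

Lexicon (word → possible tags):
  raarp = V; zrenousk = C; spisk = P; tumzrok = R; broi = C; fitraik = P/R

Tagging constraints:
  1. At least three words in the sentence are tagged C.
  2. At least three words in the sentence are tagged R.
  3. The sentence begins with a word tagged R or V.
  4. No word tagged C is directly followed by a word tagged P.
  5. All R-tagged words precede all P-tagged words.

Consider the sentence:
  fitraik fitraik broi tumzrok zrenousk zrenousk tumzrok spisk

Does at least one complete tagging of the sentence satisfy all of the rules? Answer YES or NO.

Candidates per position — 1:fitraik {P,R}; 2:fitraik {P,R}; 3:broi {C}; 4:tumzrok {R}; 5:zrenousk {C}; 6:zrenousk {C}; 7:tumzrok {R}; 8:spisk {P}.
One satisfying assignment: R R C R C C R P.
Verifying each rule — rule 1 satisfied; rule 2 satisfied; rule 3 satisfied; rule 4 satisfied; rule 5 satisfied.

YES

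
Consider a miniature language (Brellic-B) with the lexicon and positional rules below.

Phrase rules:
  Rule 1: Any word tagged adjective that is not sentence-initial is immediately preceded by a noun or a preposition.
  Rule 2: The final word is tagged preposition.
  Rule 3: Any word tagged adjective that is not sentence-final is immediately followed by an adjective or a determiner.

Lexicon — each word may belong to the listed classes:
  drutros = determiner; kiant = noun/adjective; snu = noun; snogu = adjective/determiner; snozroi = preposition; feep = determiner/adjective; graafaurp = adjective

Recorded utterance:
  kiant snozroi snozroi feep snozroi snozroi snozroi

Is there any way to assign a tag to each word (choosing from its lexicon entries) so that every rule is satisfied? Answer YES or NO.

YES

Candidates per position — 1:kiant {noun,adjective}; 2:snozroi {preposition}; 3:snozroi {preposition}; 4:feep {determiner,adjective}; 5:snozroi {preposition}; 6:snozroi {preposition}; 7:snozroi {preposition}.
One satisfying assignment: noun preposition preposition determiner preposition preposition preposition.
Check: rule 1 ✓; rule 2 ✓; rule 3 ✓.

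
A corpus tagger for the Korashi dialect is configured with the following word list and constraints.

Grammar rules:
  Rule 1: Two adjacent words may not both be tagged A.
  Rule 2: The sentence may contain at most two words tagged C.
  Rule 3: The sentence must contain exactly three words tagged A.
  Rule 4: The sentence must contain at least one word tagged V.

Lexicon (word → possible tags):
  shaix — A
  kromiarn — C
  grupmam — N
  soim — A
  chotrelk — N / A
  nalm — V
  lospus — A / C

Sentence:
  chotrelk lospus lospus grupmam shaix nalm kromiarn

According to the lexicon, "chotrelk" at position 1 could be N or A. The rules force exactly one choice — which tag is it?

Candidates per position — 1:chotrelk {N,A}; 2:lospus {A,C}; 3:lospus {A,C}; 4:grupmam {N}; 5:shaix {A}; 6:nalm {V}; 7:kromiarn {C}.
Position 1: the remaining choice is settled jointly with positions 2, 3 — only A at position 1 is part of a tagging that satisfies every rule.
That leaves exactly one tagging: A C A N A V C.
Check: rule 1 ✓; rule 2 ✓; rule 3 ✓; rule 4 ✓.

A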